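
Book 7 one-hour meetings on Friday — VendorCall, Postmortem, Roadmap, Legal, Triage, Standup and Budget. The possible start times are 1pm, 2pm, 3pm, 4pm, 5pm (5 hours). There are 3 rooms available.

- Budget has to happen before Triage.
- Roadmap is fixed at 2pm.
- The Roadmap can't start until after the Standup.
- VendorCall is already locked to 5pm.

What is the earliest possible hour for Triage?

2pm

Precedence pushes Triage to at least 2pm.
Triage at 2pm is achievable: Postmortem -> 1pm, Legal -> 2pm, Standup -> 1pm, Budget -> 1pm, Triage -> 2pm, VendorCall -> 5pm, Roadmap -> 2pm.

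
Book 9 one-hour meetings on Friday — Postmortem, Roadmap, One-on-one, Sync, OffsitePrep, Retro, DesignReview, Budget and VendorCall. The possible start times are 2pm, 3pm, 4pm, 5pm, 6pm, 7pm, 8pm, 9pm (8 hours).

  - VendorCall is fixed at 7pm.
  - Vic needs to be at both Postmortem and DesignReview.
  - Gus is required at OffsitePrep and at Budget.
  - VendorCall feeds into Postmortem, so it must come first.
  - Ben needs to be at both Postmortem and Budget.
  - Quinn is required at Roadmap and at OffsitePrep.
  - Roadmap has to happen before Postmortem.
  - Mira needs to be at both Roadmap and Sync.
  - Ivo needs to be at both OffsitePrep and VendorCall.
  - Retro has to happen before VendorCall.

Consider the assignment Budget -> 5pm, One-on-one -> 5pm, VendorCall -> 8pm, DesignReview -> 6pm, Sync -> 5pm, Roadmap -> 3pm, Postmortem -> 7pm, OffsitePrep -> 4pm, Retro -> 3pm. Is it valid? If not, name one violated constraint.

No. VendorCall feeds into Postmortem, so it must come first is not satisfied.

Mira needs to be at both Roadmap and Sync — holds.
VendorCall is fixed at 7pm — violated.
Roadmap has to happen before Postmortem — holds.
Gus is required at OffsitePrep and at Budget — holds.
Vic needs to be at both Postmortem and DesignReview — holds.
VendorCall feeds into Postmortem, so it must come first — violated.
Retro has to happen before VendorCall — holds.
Ivo needs to be at both OffsitePrep and VendorCall — holds.
Quinn is required at Roadmap and at OffsitePrep — holds.
Ben needs to be at both Postmortem and Budget — holds.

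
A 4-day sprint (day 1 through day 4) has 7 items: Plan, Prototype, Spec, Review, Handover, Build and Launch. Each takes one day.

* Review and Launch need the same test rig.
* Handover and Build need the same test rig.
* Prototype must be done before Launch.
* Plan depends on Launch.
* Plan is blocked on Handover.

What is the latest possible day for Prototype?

day 2

Downstream work caps Prototype at day 2.
Prototype at day 2 is achievable: Build=day 2, Spec=day 1, Plan=day 4, Launch=day 3, Handover=day 1, Review=day 1, Prototype=day 2.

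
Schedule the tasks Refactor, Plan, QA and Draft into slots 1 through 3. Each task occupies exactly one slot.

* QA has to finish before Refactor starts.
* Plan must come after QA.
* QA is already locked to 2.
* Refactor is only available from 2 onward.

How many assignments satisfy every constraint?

Enumerating: Refactor -> 3, Draft -> 1, Plan -> 3, QA -> 2 | QA=2, Refactor=3, Plan=3, Draft=2 | Refactor=3; Plan=3; Draft=3; QA=2.

3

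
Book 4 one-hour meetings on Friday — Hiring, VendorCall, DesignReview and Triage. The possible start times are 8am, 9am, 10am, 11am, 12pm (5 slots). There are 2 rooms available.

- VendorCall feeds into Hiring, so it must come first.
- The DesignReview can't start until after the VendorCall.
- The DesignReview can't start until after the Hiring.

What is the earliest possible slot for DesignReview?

10am

Precedence pushes DesignReview to at least 10am.
DesignReview at 10am is achievable: VendorCall -> 8am, Hiring -> 9am, DesignReview -> 10am, Triage -> 8am.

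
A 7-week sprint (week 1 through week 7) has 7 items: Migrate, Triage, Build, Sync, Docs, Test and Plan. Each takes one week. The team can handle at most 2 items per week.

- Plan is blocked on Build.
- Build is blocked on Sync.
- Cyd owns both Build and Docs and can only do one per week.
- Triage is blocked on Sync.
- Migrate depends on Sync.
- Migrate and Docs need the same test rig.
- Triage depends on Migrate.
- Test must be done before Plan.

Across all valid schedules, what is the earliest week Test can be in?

week 1

Downstream work caps Test at week 6.
Test at week 1 is achievable: Test in week 1, Build in week 2, Sync in week 1, Migrate in week 2, Docs in week 4, Plan in week 3, Triage in week 3.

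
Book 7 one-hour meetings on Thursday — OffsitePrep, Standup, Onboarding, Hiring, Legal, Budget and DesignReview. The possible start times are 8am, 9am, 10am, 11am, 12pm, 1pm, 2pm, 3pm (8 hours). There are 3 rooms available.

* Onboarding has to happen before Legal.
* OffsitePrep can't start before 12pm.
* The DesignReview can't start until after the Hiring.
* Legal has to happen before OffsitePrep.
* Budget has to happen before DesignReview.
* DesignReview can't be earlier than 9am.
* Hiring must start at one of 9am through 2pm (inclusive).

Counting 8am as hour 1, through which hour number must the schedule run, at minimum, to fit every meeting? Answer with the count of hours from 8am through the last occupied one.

The precedence chain requires at least 3 distinct hours.
With at most 3 per hour and 7 meetings, at least 3 hours are needed.
OffsitePrep can't be placed before 12pm — that is hour 5 counting from 8am — so the schedule must run through at least 5 hours.
5 works (last occupied hour: 12pm): for example Budget=8am, OffsitePrep=12pm, Onboarding=8am, Hiring=9am, Legal=9am, DesignReview=10am, Standup=8am.

5 hours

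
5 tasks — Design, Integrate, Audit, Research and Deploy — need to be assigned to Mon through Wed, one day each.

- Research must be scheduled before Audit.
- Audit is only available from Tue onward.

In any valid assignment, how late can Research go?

Downstream work caps Research at Tue.
Research at Tue is achievable: Research in Tue; Integrate in Mon; Audit in Wed; Deploy in Mon; Design in Mon.

Tue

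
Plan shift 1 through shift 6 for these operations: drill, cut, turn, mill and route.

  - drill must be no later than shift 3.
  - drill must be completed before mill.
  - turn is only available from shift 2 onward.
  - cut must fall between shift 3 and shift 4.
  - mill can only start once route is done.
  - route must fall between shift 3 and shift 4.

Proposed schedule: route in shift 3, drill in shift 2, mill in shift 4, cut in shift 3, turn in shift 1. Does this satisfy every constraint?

Invalid. turn is only available from shift 2 onward.

route must fall between shift 3 and shift 4 — holds.
turn is only available from shift 2 onward — violated.
mill can only start once route is done — holds.
drill must be no later than shift 3 — holds.
drill must be completed before mill — holds.
cut must fall between shift 3 and shift 4 — holds.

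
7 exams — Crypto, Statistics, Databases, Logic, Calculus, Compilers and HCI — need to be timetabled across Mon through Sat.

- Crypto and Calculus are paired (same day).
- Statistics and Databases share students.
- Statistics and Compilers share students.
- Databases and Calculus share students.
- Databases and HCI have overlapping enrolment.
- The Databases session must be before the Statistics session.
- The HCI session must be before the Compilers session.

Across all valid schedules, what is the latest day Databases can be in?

Downstream work caps Databases at Fri.
Databases at Fri is achievable: Logic in Mon; Compilers in Tue; HCI in Mon; Calculus in Mon; Statistics in Sat; Databases in Fri; Crypto in Mon.

Fri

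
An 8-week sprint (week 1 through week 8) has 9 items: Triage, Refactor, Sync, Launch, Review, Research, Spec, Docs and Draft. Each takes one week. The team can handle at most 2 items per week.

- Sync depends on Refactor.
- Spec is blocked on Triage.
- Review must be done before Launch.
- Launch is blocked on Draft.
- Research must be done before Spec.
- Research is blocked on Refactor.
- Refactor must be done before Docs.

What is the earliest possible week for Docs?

week 2

Precedence pushes Docs to at least week 2.
Docs at week 2 is achievable: Sync=week 4, Launch=week 3, Research=week 3, Docs=week 2, Refactor=week 1, Spec=week 5, Review=week 1, Draft=week 2, Triage=week 4.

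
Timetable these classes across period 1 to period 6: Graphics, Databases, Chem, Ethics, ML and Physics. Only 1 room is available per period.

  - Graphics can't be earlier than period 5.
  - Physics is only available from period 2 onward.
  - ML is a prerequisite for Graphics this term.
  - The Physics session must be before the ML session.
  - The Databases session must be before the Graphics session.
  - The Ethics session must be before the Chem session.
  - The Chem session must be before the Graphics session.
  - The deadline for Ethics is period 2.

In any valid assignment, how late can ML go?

period 5

Precedence pushes ML to at least period 3; downstream work caps ML at period 5.
ML at period 5 is achievable: ML=period 5, Physics=period 2, Databases=period 4, Chem=period 3, Graphics=period 6, Ethics=period 1.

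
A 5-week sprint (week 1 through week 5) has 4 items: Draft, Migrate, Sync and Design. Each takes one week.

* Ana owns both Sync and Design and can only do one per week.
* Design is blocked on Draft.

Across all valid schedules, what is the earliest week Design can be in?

Precedence pushes Design to at least week 2.
Design at week 2 is achievable: Draft -> week 1, Sync -> week 1, Design -> week 2, Migrate -> week 1.

week 2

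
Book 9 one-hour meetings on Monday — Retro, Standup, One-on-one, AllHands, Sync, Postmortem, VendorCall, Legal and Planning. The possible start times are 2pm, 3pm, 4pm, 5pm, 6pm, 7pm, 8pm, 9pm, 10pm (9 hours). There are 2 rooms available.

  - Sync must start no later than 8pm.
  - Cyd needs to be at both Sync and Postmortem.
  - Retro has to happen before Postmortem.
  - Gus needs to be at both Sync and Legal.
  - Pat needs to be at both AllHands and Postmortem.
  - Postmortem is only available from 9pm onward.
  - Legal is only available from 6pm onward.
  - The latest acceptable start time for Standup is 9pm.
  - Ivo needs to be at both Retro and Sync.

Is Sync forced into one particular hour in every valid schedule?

Sync can be 2pm (e.g. VendorCall -> 4pm, One-on-one -> 3pm, Planning -> 5pm, Standup -> 2pm, Postmortem -> 9pm, Sync -> 2pm, AllHands -> 4pm, Legal -> 6pm, Retro -> 3pm) or 3pm (e.g. Standup -> 2pm, Postmortem -> 9pm, Planning -> 5pm, AllHands -> 4pm, Sync -> 3pm, Legal -> 6pm, VendorCall -> 4pm, Retro -> 2pm, One-on-one -> 3pm).

No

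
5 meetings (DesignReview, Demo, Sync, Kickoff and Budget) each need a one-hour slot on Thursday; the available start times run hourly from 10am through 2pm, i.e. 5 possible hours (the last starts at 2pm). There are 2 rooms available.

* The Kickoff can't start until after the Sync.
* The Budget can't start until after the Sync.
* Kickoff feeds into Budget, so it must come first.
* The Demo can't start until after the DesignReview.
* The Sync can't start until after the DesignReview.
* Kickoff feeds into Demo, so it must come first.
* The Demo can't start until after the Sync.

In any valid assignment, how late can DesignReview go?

11am

Downstream work caps DesignReview at 11am.
DesignReview at 11am is achievable: Demo in 2pm, Sync in 12pm, Budget in 2pm, DesignReview in 11am, Kickoff in 1pm.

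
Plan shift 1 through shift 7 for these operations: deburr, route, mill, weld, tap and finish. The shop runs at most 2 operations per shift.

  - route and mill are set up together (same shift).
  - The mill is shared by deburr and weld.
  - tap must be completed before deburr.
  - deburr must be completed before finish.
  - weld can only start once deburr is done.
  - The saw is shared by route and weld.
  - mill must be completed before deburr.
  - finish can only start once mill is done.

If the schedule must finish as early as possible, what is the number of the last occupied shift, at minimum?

4

The precedence chain requires at least 3 distinct shifts.
With at most 2 per shift and 6 operations, at least 3 shifts are needed.
Could 3 shifts be enough, i.e. nothing placed later than shift 3? No: deburr must come after tap (at shift 1 or later) → {shift 2, shift 3}; tap must come before deburr (at shift 3 or earlier) → {shift 1, shift 2}; finish must come after mill (at shift 1 or later) → {shift 2, shift 3}; mill must come before finish (at shift 3 or earlier) → {shift 1, shift 2}; finish must come after deburr (at shift 2 or later) → {shift 3}; deburr must come before finish (at shift 3 or earlier) → {shift 2}; mill must come before deburr (at shift 2 or earlier) → {shift 1}; route must be in the same shift as mill (in {shift 1}) → {shift 1}; tap can't use shift 1, already full with route and mill (limit 2) → {shift 2}; deburr must come after tap (at shift 2 or later) → nothing is left.
So 3 shifts is not enough.
4 works (last occupied shift: shift 4): for example tap -> shift 2, deburr -> shift 3, weld -> shift 4, route -> shift 1, finish -> shift 4, mill -> shift 1.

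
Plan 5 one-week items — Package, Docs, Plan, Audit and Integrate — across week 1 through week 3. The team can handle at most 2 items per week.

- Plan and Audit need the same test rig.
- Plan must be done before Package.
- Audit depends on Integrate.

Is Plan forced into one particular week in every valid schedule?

No

Plan can be week 1 (e.g. Package in week 2; Integrate in week 1; Plan in week 1; Audit in week 2; Docs in week 3) or week 2 (e.g. Docs -> week 1; Plan -> week 2; Package -> week 3; Audit -> week 3; Integrate -> week 1).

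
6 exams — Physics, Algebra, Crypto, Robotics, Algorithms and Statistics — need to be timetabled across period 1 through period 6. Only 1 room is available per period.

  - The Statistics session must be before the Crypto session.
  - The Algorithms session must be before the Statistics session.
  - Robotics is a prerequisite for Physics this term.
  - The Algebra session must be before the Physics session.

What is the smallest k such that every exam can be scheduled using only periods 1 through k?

The precedence chain requires at least 3 distinct periods.
With at most 1 per period and 6 exams, at least 6 periods are needed.
6 works (last occupied period: period 6): for example Robotics=period 2, Physics=period 3, Statistics=period 5, Crypto=period 6, Algebra=period 1, Algorithms=period 4.

6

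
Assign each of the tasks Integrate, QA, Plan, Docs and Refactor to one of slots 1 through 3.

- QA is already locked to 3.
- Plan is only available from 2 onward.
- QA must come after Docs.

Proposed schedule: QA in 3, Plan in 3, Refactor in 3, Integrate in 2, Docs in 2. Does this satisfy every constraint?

Plan is only available from 2 onward — holds.
QA must come after Docs — holds.
QA is already locked to 3 — holds.

Yes, all constraints hold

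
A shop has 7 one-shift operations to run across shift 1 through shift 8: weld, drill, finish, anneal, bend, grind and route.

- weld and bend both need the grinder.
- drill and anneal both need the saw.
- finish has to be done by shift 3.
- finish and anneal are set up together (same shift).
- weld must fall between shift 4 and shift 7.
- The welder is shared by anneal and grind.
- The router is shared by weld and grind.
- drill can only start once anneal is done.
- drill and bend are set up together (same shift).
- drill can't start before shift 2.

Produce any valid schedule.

bend=shift 2, anneal=shift 1, finish=shift 1, drill=shift 2, grind=shift 2, route=shift 1, weld=shift 4

Checking: anneal(shift 1) before drill(shift 2); drill(shift 2) != anneal(shift 1); weld(shift 4) != grind(shift 2); weld(shift 4) != bend(shift 2); anneal(shift 1) != grind(shift 2); drill = bend = shift 2; finish = anneal = shift 1; finish=shift 1 in [shift 1,shift 3]; drill=shift 2 in [shift 2,shift 8]; weld=shift 4 in [shift 4,shift 7].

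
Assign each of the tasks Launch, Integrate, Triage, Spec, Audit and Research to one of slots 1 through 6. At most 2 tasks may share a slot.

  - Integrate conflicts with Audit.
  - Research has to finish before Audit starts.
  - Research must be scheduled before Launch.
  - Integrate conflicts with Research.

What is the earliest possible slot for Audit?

Precedence pushes Audit to at least 2.
Audit at 2 is achievable: Spec=3; Research=1; Launch=2; Audit=2; Triage=1; Integrate=3.

2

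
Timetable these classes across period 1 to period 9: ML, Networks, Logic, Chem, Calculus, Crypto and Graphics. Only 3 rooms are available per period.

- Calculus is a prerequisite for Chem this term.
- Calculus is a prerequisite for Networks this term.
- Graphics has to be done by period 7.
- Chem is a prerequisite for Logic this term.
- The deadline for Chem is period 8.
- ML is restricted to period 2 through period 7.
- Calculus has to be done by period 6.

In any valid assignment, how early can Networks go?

Precedence pushes Networks to at least period 2.
Networks at period 2 is achievable: Networks=period 2; Calculus=period 1; ML=period 2; Chem=period 2; Logic=period 3; Graphics=period 1; Crypto=period 1.

period 2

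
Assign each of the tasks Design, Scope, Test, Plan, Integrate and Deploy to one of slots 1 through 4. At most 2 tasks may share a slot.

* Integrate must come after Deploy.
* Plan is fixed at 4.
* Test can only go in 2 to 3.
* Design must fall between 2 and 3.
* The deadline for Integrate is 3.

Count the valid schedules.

22

Splitting on Design: it can be 2 (11), 3 (11). Listing each branch's schedules as (Scope, Test, Plan, Integrate, Deploy):
Design=2: (1,2,4,3,1) (1,3,4,2,1) (1,3,4,3,1) (1,3,4,3,2) (2,3,4,3,1) (3,2,4,3,1) (3,3,4,2,1) (4,2,4,3,1) (4,3,4,2,1) (4,3,4,3,1) (4,3,4,3,2) — 11.
Design=3: (1,2,4,2,1) (1,2,4,3,1) (1,2,4,3,2) (1,3,4,2,1) (2,2,4,3,1) (2,3,4,2,1) (3,2,4,2,1) (4,2,4,2,1) (4,2,4,3,1) (4,2,4,3,2) (4,3,4,2,1) — 11.
Summing: 11 + 11 = 22.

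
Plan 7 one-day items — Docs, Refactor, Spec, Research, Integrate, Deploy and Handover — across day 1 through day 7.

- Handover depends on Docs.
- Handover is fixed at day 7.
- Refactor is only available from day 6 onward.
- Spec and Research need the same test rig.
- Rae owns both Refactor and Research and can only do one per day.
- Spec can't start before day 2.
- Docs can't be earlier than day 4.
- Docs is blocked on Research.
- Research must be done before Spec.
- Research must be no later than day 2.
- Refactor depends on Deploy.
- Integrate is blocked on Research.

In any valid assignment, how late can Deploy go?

day 6

Downstream work caps Deploy at day 6.
Deploy at day 6 is achievable: Docs -> day 4, Research -> day 1, Handover -> day 7, Integrate -> day 2, Refactor -> day 7, Spec -> day 2, Deploy -> day 6.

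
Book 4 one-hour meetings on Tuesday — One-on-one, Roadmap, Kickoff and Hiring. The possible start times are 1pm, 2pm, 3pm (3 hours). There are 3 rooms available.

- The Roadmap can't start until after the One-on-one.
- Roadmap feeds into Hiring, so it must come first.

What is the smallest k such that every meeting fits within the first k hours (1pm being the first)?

3 hours

The precedence chain requires at least 3 distinct hours.
With at most 3 per hour and 4 meetings, at least 2 hours are needed.
3 works (last occupied hour: 3pm): for example Kickoff=1pm; One-on-one=1pm; Hiring=3pm; Roadmap=2pm.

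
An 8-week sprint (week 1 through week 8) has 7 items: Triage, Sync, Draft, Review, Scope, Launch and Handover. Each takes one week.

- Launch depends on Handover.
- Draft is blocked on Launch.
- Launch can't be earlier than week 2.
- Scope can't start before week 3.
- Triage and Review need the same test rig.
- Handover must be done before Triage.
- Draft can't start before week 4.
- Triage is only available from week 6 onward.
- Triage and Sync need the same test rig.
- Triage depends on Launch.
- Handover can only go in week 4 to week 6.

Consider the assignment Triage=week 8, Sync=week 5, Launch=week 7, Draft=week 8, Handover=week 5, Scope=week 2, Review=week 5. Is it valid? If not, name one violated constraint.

No. Scope can't start before week 3 is not satisfied.

Triage and Review need the same test rig — holds.
Scope can't start before week 3 — violated.
Handover must be done before Triage — holds.
Draft can't start before week 4 — holds.
Triage depends on Launch — holds.
Launch can't be earlier than week 2 — holds.
Draft is blocked on Launch — holds.
Triage and Sync need the same test rig — holds.
Launch depends on Handover — holds.
Triage is only available from week 6 onward — holds.
Handover can only go in week 4 to week 6 — holds.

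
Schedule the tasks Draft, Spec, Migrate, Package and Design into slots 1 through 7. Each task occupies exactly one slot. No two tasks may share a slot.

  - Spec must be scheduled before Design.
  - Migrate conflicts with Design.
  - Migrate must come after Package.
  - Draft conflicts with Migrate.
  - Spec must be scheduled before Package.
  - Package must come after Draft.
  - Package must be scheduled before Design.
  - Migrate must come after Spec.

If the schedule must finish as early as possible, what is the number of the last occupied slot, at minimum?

slot 5

The precedence chain requires at least 3 distinct slots.
With at most 1 per slot and 5 tasks, at least 5 slots are needed.
5 works (last occupied slot: 5): for example Migrate in 4, Design in 5, Draft in 2, Package in 3, Spec in 1.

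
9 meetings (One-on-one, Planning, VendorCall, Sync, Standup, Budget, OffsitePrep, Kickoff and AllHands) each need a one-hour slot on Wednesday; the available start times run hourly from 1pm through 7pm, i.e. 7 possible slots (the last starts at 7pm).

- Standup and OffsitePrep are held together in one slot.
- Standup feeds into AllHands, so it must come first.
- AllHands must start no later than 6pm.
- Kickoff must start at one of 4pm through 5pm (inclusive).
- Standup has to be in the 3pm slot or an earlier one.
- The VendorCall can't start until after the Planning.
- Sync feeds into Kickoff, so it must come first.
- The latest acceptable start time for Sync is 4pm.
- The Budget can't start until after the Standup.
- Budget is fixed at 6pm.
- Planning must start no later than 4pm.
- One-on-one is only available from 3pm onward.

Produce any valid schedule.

Standup in 1pm, Sync in 1pm, VendorCall in 2pm, OffsitePrep in 1pm, Budget in 6pm, AllHands in 2pm, One-on-one in 3pm, Kickoff in 4pm, Planning in 1pm

Checking: Standup(1pm) before AllHands(2pm); Standup(1pm) before Budget(6pm); Sync(1pm) before Kickoff(4pm); Planning(1pm) before VendorCall(2pm); Standup = OffsitePrep = 1pm; Planning=1pm in [1pm,4pm]; AllHands=2pm in [1pm,6pm]; One-on-one=3pm in [3pm,7pm]; Sync=1pm in [1pm,4pm]; Budget=6pm in [6pm,6pm]; Kickoff=4pm in [4pm,5pm]; Standup=1pm in [1pm,3pm].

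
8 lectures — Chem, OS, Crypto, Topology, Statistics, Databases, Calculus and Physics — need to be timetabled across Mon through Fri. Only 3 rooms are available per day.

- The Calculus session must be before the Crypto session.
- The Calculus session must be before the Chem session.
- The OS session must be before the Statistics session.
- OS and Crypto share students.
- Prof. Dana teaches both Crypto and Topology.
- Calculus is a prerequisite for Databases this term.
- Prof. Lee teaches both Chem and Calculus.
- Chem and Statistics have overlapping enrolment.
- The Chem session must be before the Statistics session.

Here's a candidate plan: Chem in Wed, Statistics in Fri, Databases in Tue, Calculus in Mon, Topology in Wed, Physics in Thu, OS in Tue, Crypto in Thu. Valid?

Valid

Prof. Lee teaches both Chem and Calculus — holds.
Calculus is a prerequisite for Databases this term — holds.
The Calculus session must be before the Crypto session — holds.
The Calculus session must be before the Chem session — holds.
Prof. Dana teaches both Crypto and Topology — holds.
The Chem session must be before the Statistics session — holds.
Only 3 rooms are available per day — holds.
Chem and Statistics have overlapping enrolment — holds.
OS and Crypto share students — holds.
The OS session must be before the Statistics session — holds.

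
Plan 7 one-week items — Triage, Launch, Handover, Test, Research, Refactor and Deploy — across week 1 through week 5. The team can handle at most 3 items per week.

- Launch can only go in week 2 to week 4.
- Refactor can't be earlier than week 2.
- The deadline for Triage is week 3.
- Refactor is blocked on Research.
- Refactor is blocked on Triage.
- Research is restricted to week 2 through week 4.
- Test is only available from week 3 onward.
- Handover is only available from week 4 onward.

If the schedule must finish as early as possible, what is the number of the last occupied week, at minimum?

week 4

The precedence chain requires at least 2 distinct weeks.
With at most 3 per week and 7 work items, at least 3 weeks are needed.
Handover can't be placed before week 4, so the schedule must run through at least week 4.
4 works (last occupied week: week 4): for example Handover in week 4; Launch in week 2; Deploy in week 1; Test in week 3; Refactor in week 3; Triage in week 1; Research in week 2.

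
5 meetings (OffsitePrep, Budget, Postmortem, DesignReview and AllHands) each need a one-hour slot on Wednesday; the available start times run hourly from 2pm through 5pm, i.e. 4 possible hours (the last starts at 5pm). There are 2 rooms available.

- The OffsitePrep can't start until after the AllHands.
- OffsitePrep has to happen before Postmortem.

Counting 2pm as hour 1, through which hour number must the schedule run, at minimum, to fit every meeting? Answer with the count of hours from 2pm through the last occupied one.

The precedence chain requires at least 3 distinct hours.
With at most 2 per hour and 5 meetings, at least 3 hours are needed.
3 works (last occupied hour: 4pm): for example DesignReview in 3pm, OffsitePrep in 3pm, Budget in 2pm, AllHands in 2pm, Postmortem in 4pm.

3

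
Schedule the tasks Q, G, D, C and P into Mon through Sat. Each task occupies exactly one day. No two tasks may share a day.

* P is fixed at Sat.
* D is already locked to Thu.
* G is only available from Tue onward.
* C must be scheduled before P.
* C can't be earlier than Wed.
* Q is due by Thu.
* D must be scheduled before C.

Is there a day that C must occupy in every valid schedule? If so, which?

Fri

D is fixed at Thu and must come before C, so C is at least Fri.
P is fixed at Sat and must come after C, so C is at most Fri.
So C must be Fri.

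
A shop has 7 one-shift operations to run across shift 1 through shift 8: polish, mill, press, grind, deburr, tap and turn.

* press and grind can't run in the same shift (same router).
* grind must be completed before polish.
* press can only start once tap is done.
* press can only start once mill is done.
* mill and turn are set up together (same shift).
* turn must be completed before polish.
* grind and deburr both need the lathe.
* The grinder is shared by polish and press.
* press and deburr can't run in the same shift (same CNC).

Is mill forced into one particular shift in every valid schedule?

No

mill can be shift 1 (e.g. polish -> shift 2, deburr -> shift 2, turn -> shift 1, tap -> shift 1, mill -> shift 1, press -> shift 3, grind -> shift 1) or shift 2 (e.g. turn in shift 2; polish in shift 3; mill in shift 2; press in shift 4; grind in shift 1; deburr in shift 2; tap in shift 1).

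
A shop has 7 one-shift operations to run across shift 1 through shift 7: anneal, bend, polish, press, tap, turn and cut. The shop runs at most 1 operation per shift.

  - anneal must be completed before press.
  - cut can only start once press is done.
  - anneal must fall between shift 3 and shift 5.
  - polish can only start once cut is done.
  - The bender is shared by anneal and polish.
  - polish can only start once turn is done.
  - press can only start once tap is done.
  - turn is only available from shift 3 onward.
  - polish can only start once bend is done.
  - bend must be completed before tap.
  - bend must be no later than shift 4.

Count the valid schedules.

Enumerating: bend -> shift 1, tap -> shift 2, anneal -> shift 3, polish -> shift 7, cut -> shift 6, press -> shift 5, turn -> shift 4 | bend=shift 1, anneal=shift 3, turn=shift 5, tap=shift 2, press=shift 4, polish=shift 7, cut=shift 6 | anneal -> shift 3, tap -> shift 2, press -> shift 4, polish -> shift 7, turn -> shift 6, bend -> shift 1, cut -> shift 5 | turn=shift 3; press=shift 5; cut=shift 6; anneal=shift 4; polish=shift 7; bend=shift 1; tap=shift 2.

4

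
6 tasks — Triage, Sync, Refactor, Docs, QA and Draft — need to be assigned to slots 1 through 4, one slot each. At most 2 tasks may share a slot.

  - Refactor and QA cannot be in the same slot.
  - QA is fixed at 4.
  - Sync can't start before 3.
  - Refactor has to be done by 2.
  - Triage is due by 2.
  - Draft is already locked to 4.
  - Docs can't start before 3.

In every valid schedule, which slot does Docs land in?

3

Docs is available from 3.
So Docs is pinned to 3.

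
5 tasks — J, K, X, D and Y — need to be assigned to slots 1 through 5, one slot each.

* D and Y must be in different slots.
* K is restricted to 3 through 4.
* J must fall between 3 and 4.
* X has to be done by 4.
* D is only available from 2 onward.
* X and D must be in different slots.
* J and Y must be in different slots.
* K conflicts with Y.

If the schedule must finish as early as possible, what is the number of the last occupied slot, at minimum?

slot 3

J can't be placed before 3, so the schedule must run through at least slot 3.
3 works (last occupied slot: 3): for example D=2; X=1; J=3; K=3; Y=1.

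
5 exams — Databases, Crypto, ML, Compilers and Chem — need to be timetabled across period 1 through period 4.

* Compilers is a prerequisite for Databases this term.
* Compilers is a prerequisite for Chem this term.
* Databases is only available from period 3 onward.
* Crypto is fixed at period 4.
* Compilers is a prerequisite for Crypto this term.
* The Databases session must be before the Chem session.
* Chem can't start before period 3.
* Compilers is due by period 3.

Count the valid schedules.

Splitting on ML: it can be period 1 (2), period 2 (2), period 3 (2), period 4 (2). Listing each branch's schedules as (Databases, Crypto, Compilers, Chem) by period number:
ML=period 1: (3,4,1,4) (3,4,2,4) — 2.
ML=period 2: (3,4,1,4) (3,4,2,4) — 2.
ML=period 3: (3,4,1,4) (3,4,2,4) — 2.
ML=period 4: (3,4,1,4) (3,4,2,4) — 2.
Summing: 2 + 2 + 2 + 2 = 8.

8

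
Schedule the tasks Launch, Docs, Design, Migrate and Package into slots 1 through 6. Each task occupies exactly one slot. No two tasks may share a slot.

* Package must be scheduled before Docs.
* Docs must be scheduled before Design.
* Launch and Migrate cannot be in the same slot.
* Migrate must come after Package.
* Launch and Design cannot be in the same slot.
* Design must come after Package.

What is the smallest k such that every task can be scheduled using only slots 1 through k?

5

The precedence chain requires at least 3 distinct slots.
With at most 1 per slot and 5 tasks, at least 5 slots are needed.
5 works (last occupied slot: 5): for example Launch in 5, Package in 1, Design in 3, Migrate in 4, Docs in 2.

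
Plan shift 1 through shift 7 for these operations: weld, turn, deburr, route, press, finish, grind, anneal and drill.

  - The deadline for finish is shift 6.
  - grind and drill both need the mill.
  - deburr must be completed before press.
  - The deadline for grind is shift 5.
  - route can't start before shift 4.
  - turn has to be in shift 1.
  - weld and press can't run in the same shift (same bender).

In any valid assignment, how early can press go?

shift 2

Precedence pushes press to at least shift 2.
press at shift 2 is achievable: turn -> shift 1, finish -> shift 1, press -> shift 2, anneal -> shift 1, route -> shift 4, weld -> shift 1, grind -> shift 1, deburr -> shift 1, drill -> shift 2.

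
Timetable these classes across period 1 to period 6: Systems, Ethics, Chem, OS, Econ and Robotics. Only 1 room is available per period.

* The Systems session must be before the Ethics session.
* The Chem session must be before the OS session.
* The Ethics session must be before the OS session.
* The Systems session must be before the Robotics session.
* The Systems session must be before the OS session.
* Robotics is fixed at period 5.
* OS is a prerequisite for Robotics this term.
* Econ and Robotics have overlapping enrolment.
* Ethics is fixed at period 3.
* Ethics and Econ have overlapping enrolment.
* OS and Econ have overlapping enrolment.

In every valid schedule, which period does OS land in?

period 4

Ethics is fixed at period 3 and must come before OS, so OS is at least period 4.
Robotics is fixed at period 5 and must come after OS, so OS is at most period 4.
So OS must be period 4.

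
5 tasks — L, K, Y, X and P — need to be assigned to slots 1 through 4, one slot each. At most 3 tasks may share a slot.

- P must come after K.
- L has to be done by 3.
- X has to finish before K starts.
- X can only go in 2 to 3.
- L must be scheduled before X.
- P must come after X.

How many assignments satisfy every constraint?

Enumerating: Y in 1, K in 3, L in 1, P in 4, X in 2 | L=1; X=2; Y=2; P=4; K=3 | X=2; Y=3; P=4; K=3; L=1 | L -> 1, K -> 3, X -> 2, Y -> 4, P -> 4.

4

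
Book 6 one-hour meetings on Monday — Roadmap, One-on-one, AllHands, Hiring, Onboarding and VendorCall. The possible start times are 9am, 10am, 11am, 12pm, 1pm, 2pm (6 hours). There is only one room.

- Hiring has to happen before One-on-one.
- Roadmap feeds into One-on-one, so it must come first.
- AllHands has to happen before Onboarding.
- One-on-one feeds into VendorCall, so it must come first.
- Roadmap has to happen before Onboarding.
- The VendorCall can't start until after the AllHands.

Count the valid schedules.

24

Splitting on Roadmap: it can be 9am (9), 10am (9), 11am (6). Listing each branch's schedules as (One-on-one, AllHands, Hiring, Onboarding, VendorCall):
Roadmap=9am: (11am,12pm,10am,1pm,2pm) (11am,12pm,10am,2pm,1pm) (12pm,10am,11am,1pm,2pm) (12pm,10am,11am,2pm,1pm) (12pm,11am,10am,1pm,2pm) (12pm,11am,10am,2pm,1pm) (1pm,10am,11am,12pm,2pm) (1pm,10am,12pm,11am,2pm) (1pm,11am,10am,12pm,2pm) — 9.
Roadmap=10am: (11am,12pm,9am,1pm,2pm) (11am,12pm,9am,2pm,1pm) (12pm,9am,11am,1pm,2pm) (12pm,9am,11am,2pm,1pm) (12pm,11am,9am,1pm,2pm) (12pm,11am,9am,2pm,1pm) (1pm,9am,11am,12pm,2pm) (1pm,9am,12pm,11am,2pm) (1pm,11am,9am,12pm,2pm) — 9.
Roadmap=11am: (12pm,9am,10am,1pm,2pm) (12pm,9am,10am,2pm,1pm) (12pm,10am,9am,1pm,2pm) (12pm,10am,9am,2pm,1pm) (1pm,9am,10am,12pm,2pm) (1pm,10am,9am,12pm,2pm) — 6.
Summing: 9 + 9 + 6 = 24.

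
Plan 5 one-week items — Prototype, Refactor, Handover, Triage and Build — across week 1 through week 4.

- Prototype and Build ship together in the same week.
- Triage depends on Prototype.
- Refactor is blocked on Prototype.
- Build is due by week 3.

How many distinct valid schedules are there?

56

Splitting on Prototype: it can be week 1 (36), week 2 (16), week 3 (4). Listing each branch's schedules as (Refactor, Handover, Triage, Build) by week number:
Prototype=week 1: (2,1,2,1) (2,1,3,1) (2,1,4,1) (2,2,2,1) (2,2,3,1) (2,2,4,1) (2,3,2,1) (2,3,3,1) (2,3,4,1) (2,4,2,1) (2,4,3,1) (2,4,4,1) (3,1,2,1) (3,1,3,1) (3,1,4,1) (3,2,2,1) (3,2,3,1) (3,2,4,1) (3,3,2,1) (3,3,3,1) (3,3,4,1) (3,4,2,1) (3,4,3,1) (3,4,4,1) (4,1,2,1) (4,1,3,1) (4,1,4,1) (4,2,2,1) (4,2,3,1) (4,2,4,1) (4,3,2,1) (4,3,3,1) (4,3,4,1) (4,4,2,1) (4,4,3,1) (4,4,4,1) — 36.
Prototype=week 2: (3,1,3,2) (3,1,4,2) (3,2,3,2) (3,2,4,2) (3,3,3,2) (3,3,4,2) (3,4,3,2) (3,4,4,2) (4,1,3,2) (4,1,4,2) (4,2,3,2) (4,2,4,2) (4,3,3,2) (4,3,4,2) (4,4,3,2) (4,4,4,2) — 16.
Prototype=week 3: (4,1,4,3) (4,2,4,3) (4,3,4,3) (4,4,4,3) — 4.
Summing: 36 + 16 + 4 = 56.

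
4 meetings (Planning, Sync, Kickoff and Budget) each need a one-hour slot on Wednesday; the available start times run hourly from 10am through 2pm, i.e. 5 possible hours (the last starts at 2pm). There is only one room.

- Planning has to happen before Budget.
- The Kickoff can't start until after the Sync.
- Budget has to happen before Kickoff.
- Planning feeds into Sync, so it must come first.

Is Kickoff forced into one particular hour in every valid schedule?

No

Kickoff can be 1pm (e.g. Kickoff in 1pm, Sync in 11am, Budget in 12pm, Planning in 10am) or 2pm (e.g. Sync in 11am, Kickoff in 2pm, Budget in 12pm, Planning in 10am).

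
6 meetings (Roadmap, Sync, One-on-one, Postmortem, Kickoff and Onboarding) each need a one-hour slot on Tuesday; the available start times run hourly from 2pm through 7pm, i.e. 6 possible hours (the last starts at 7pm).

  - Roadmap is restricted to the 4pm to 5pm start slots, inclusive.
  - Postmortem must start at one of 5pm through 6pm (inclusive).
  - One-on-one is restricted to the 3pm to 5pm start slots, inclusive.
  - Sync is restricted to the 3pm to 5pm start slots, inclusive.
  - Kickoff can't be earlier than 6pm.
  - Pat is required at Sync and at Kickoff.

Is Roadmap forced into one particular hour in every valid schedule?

No

Roadmap can be 4pm (e.g. Roadmap=4pm, Sync=3pm, Postmortem=5pm, Onboarding=2pm, Kickoff=6pm, One-on-one=3pm) or 5pm (e.g. Kickoff in 6pm; One-on-one in 3pm; Onboarding in 2pm; Postmortem in 5pm; Roadmap in 5pm; Sync in 3pm).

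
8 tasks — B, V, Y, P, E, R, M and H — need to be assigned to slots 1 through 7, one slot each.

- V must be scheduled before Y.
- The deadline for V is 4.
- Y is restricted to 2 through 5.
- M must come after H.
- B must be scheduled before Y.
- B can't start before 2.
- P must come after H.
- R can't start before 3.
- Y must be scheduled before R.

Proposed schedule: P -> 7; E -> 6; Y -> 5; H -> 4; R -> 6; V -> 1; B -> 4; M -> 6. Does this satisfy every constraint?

M must come after H — holds.
Y must be scheduled before R — holds.
B can't start before 2 — holds.
R can't start before 3 — holds.
P must come after H — holds.
V must be scheduled before Y — holds.
Y is restricted to 2 through 5 — holds.
B must be scheduled before Y — holds.
The deadline for V is 4 — holds.

Valid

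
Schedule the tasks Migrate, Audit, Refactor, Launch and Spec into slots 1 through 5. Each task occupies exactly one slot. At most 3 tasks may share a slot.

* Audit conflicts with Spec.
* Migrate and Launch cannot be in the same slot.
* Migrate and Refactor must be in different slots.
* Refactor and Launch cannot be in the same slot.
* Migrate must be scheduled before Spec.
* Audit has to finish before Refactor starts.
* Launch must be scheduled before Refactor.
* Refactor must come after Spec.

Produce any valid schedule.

Spec in 2; Audit in 1; Refactor in 3; Migrate in 1; Launch in 2

Checking: Spec(2) before Refactor(3); Audit(1) before Refactor(3); Migrate(1) before Spec(2); Launch(2) before Refactor(3); Migrate(1) != Refactor(3); Refactor(3) != Launch(2); Migrate(1) != Launch(2); Audit(1) != Spec(2); max 2 per slot (cap 3).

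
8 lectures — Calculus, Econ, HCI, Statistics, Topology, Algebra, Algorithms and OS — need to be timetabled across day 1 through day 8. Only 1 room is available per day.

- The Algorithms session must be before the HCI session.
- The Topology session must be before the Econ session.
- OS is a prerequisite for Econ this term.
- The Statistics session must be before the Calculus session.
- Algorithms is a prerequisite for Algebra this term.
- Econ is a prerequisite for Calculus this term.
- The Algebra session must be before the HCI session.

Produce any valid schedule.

Statistics -> day 4; Algebra -> day 7; Algorithms -> day 6; Topology -> day 1; OS -> day 2; HCI -> day 8; Calculus -> day 5; Econ -> day 3

Checking: Algebra(day 7) before HCI(day 8); OS(day 2) before Econ(day 3); Topology(day 1) before Econ(day 3); Econ(day 3) before Calculus(day 5); Statistics(day 4) before Calculus(day 5); Algorithms(day 6) before Algebra(day 7); Algorithms(day 6) before HCI(day 8); max 1 per day (cap 1).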